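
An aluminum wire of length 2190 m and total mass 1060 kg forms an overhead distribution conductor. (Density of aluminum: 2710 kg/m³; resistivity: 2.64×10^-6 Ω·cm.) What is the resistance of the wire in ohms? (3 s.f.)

ρ = 2.64×10^-6 Ω·cm = 2.64×10^-8 Ω·m
A = m/(density·L) = 1060/(2710×2190) = 1.7860e-04 m²
R = ρL/A = (2.64×10^-8)(2190)/(1.7860e-04) = 0.324 Ω

0.324 Ω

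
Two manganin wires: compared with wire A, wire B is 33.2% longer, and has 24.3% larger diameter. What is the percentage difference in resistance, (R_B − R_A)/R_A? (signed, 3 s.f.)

R ∝ L/d², so R_B/R_A = (1 + 33.2/100) × (1 + 24.3/100)⁻²
= 1.332 × 0.6472 = 0.8621
(R_B − R_A)/R_A = 0.8621 − 1 = -13.8%

-13.8%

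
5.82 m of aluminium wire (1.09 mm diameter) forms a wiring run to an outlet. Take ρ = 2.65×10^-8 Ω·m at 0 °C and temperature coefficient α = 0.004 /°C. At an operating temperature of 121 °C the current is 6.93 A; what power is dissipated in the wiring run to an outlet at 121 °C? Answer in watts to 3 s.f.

11.8 W

A = π(d/2)² = π(5.4500e-04 m)² = 9.331e-07 m²
R₍0₎ = ρL/A = (2.65×10^-8)(5.82)/(9.331e-07) = 0.1653 Ω
R₍121₎ = R₍0₎(1 + αΔT) = 0.1653 × (1 + 0.004×121) = 0.2453 Ω
P = I²R = (6.93)² × 0.2453 = 11.8 W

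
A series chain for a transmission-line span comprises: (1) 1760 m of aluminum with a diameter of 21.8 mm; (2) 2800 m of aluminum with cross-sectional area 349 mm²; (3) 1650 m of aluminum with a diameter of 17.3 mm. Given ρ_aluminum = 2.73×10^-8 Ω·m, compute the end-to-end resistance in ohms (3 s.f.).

0.539 Ω

Seg 1: A = π(d/2)² = π(1.0900e-02 m)² = 3.733e-04 m²
R_1 = (2.73×10^-8)(1760)/(3.733e-04) = 0.1287 Ω
Seg 2: A = 349 mm² = 3.490e-04 m²
R_2 = (2.73×10^-8)(2800)/(3.490e-04) = 0.219 Ω
Seg 3: A = π(d/2)² = π(8.6500e-03 m)² = 2.351e-04 m²
R_3 = (2.73×10^-8)(1650)/(2.351e-04) = 0.1916 Ω
R_total = R_1 + R_2 + R_3 = 0.539 Ω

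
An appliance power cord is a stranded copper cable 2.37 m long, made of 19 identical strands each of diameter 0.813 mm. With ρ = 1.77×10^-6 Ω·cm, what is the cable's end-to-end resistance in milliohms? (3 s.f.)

4.25 mΩ

ρ = 1.77×10^-6 Ω·cm = 1.77×10^-8 Ω·m
A_strand = π(4.0650e-04 m)² = 5.191e-07 m²
R_strand = ρL/A = (1.77×10^-8)(2.37)/(5.191e-07) = 0.08081 Ω
R_total = R_strand/N = 0.08081/19 = 4.25 mΩ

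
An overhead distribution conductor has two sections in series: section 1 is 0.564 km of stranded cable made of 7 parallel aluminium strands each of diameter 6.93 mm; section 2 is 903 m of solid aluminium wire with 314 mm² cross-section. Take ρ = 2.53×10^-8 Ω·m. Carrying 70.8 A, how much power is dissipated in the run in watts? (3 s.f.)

Section 1: A_strand = π(3.4650e-03)² = 3.772e-05 m²; R₁ = ρL/(N·A_s) = (2.53×10^-8)(564)/(7×3.772e-05) = 0.05404 Ω
Section 2: A = 314 mm² = 3.140e-04 m²
R₂ = (2.53×10^-8)(903)/(3.140e-04) = 0.07276 Ω
R = R₁ + R₂ = 0.1268 Ω
P = I²R = (70.8)² × 0.1268 = 636 W

636 W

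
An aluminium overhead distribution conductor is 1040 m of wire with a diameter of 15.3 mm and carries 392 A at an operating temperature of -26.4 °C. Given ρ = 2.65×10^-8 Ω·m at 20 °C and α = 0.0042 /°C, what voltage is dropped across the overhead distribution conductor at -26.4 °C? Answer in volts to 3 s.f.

A = π(d/2)² = π(7.6500e-03 m)² = 1.839e-04 m²
R₍20₎ = ρL/A = (2.65×10^-8)(1040)/(1.839e-04) = 0.1499 Ω
R₍-26.4₎ = R₍20₎(1 + αΔT) = 0.1499 × (1 + 0.0042×-46.4) = 0.1207 Ω
V = IR = 392 × 0.1207 = 47.3 V

47.3 V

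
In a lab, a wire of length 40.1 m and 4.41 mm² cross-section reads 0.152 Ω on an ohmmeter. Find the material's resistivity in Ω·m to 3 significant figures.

1.67×10^-8 Ω·m

A = 4.41 mm² = 4.410e-06 m²
ρ = RA/L = (0.152)(4.410e-06)/(40.1) = 1.67×10^-8 Ω·m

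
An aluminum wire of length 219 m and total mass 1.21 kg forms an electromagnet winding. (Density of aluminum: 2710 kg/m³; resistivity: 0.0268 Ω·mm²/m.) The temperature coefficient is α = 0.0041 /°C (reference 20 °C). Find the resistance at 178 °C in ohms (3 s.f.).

4.74 Ω

ρ = 0.0268 Ω·mm²/m = 2.68×10^-8 Ω·m
A = m/(density·L) = 1.21/(2710×219) = 2.0388e-06 m²
R = ρL/A = (2.68×10^-8)(219)/(2.0388e-06) = 2.879 Ω
R(178 °C) = 2.879 × (1 + 0.0041×158) = 4.74 Ω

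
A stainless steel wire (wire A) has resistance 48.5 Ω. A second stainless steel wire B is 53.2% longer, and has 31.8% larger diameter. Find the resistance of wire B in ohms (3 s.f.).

R ∝ L/d², so R_B/R_A = (1 + 53.2/100) × (1 + 31.8/100)⁻²
= 1.532 × 0.5757 = 0.8819
R_B = 0.8819 × 48.5 = 42.8 Ω

42.8 Ω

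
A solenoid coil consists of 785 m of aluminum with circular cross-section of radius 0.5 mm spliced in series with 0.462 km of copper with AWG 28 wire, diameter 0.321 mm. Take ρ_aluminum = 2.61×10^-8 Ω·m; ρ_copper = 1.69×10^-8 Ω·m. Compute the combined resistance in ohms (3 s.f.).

123 Ω

Segment 1: A = πr² = π(5.0000e-04 m)² = 7.854e-07 m²
R₁ = ρL/A = (2.61×10^-8)(785)/(7.854e-07) = 26.09 Ω
Segment 2: A = π(0.321/2 mm)² = π(1.6050e-04 m)² = 8.093e-08 m²
R₂ = (1.69×10^-8)(462)/(8.093e-08) = 96.48 Ω
R = R₁ + R₂ = 123 Ω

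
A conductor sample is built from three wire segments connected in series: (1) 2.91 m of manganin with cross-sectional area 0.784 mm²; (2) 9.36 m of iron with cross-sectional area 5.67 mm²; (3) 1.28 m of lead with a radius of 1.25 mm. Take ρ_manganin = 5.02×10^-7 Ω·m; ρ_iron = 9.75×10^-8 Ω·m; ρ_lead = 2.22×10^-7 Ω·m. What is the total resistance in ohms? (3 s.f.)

Seg 1: A = 0.784 mm² = 7.840e-07 m²
R_1 = (5.02×10^-7)(2.91)/(7.840e-07) = 1.863 Ω
Seg 2: A = 5.67 mm² = 5.670e-06 m²
R_2 = (9.75×10^-8)(9.36)/(5.670e-06) = 0.161 Ω
Seg 3: A = πr² = π(1.2500e-03 m)² = 4.909e-06 m²
R_3 = (2.22×10^-7)(1.28)/(4.909e-06) = 0.05789 Ω
R_total = R_1 + R_2 + R_3 = 2.08 Ω

2.08 Ω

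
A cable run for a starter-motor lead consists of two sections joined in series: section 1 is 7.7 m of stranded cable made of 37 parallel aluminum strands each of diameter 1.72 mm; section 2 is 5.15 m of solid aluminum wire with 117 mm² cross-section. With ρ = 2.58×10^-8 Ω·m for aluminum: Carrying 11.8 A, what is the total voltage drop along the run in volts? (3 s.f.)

Section 1: A_strand = π(8.6000e-04)² = 2.324e-06 m²; R₁ = ρL/(N·A_s) = (2.58×10^-8)(7.7)/(37×2.324e-06) = 0.002311 Ω
Section 2: A = 117 mm² = 1.170e-04 m²
R₂ = (2.58×10^-8)(5.15)/(1.170e-04) = 0.001136 Ω
R = R₁ + R₂ = 0.003446 Ω
V = IR = 11.8 × 0.003446 = 0.0407 V

0.0407 V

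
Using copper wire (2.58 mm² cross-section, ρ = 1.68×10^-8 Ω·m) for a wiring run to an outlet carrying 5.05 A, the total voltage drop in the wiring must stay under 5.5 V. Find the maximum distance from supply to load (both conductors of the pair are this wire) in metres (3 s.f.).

83.6 m

A = 2.58 mm² = 2.580e-06 m²
L_max = V_max·A/(2·ρI) = (5.5)(2.580e-06)/(2×1.68×10^-8×5.05) = 83.6 m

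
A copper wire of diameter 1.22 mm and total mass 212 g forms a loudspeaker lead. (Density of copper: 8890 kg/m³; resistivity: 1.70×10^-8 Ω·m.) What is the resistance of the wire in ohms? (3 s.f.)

0.297 Ω

A = π(d/2)² = π(6.1000e-04 m)² = 1.1690e-06 m²
L = m/(density·A) = 0.212/(8890×1.1690e-06) = 20.4 m
R = ρL/A = (1.70×10^-8)(20.4)/(1.1690e-06) = 0.297 Ω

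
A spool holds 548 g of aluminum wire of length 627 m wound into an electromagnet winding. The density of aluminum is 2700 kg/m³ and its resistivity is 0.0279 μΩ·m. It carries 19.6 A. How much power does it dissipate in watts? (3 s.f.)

20800 W

ρ = 0.0279 μΩ·m = 2.79×10^-8 Ω·m
A = m/(density·L) = 0.548/(2700×627) = 3.2370e-07 m²
R = ρL/A = (2.79×10^-8)(627)/(3.2370e-07) = 54.04 Ω
P = I²R = (19.6)² × 54.04 = 20800 W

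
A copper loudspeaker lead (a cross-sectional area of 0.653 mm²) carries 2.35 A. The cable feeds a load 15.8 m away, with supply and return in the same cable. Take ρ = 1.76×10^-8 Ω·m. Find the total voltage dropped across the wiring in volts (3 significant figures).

2.00 V

A = 0.653 mm² = 6.530e-07 m²
Total conductor length (both ways) L = 2 × 15.8 = 31.6 m
R = ρL/A = (1.76×10^-8)(31.6)/(6.530e-07) = 0.8517 Ω
V = IR = 2.35 × 0.8517 = 2.00 V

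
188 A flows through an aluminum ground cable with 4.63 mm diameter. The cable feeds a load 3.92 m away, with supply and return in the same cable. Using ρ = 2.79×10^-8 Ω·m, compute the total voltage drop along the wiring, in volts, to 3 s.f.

2.44 V

A = π(d/2)² = π(2.3150e-03 m)² = 1.684e-05 m²
Total conductor length (both ways) L = 2 × 3.92 = 7.84 m
R = ρL/A = (2.79×10^-8)(7.84)/(1.684e-05) = 0.01299 Ω
V = IR = 188 × 0.01299 = 2.44 V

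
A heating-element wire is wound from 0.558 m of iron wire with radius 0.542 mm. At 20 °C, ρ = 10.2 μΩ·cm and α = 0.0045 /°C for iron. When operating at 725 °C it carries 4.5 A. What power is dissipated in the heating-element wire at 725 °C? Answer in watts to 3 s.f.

5.21 W

ρ = 10.2 μΩ·cm = 1.02×10^-7 Ω·m
A = πr² = π(5.4200e-04 m)² = 9.229e-07 m²
R₍20₎ = ρL/A = (1.02×10^-7)(0.558)/(9.229e-07) = 0.06167 Ω
R₍725₎ = R₍20₎(1 + αΔT) = 0.06167 × (1 + 0.0045×705) = 0.2573 Ω
P = I²R = (4.5)² × 0.2573 = 5.21 W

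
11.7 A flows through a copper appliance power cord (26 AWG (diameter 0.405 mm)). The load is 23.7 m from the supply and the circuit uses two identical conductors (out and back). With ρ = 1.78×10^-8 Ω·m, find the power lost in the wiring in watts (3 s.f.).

A = π(0.405/2 mm)² = π(2.0250e-04 m)² = 1.288e-07 m²
Total conductor length (both ways) L = 2 × 23.7 = 47.4 m
R = ρL/A = (1.78×10^-8)(47.4)/(1.288e-07) = 6.549 Ω
P = I²R = (11.7)² × 6.549 = 897 W

897 W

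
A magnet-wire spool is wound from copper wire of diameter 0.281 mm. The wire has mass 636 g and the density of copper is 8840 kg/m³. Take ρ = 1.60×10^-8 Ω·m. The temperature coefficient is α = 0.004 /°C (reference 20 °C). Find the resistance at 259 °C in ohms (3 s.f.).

A = π(d/2)² = π(1.4050e-04 m)² = 6.2016e-08 m²
L = m/(density·A) = 0.636/(8840×6.2016e-08) = 1160 m
R = ρL/A = (1.60×10^-8)(1160)/(6.2016e-08) = 299.3 Ω
R(259 °C) = 299.3 × (1 + 0.004×239) = 585 Ω

585 Ω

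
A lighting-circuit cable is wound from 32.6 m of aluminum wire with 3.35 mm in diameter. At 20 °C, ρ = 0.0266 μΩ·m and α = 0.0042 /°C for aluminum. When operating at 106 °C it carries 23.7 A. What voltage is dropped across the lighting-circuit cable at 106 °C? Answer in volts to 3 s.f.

3.17 V

ρ = 0.0266 μΩ·m = 2.66×10^-8 Ω·m
A = π(d/2)² = π(1.6750e-03 m)² = 8.814e-06 m²
R₍20₎ = ρL/A = (2.66×10^-8)(32.6)/(8.814e-06) = 0.09838 Ω
R₍106₎ = R₍20₎(1 + αΔT) = 0.09838 × (1 + 0.0042×86) = 0.1339 Ω
V = IR = 23.7 × 0.1339 = 3.17 V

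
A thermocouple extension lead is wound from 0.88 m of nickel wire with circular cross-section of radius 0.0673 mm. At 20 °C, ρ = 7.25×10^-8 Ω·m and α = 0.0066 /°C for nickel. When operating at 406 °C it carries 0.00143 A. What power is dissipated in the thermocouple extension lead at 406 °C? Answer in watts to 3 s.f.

A = πr² = π(6.7300e-05 m)² = 1.423e-08 m²
R₍20₎ = ρL/A = (7.25×10^-8)(0.88)/(1.423e-08) = 4.484 Ω
R₍406₎ = R₍20₎(1 + αΔT) = 4.484 × (1 + 0.0066×386) = 15.91 Ω
P = I²R = (0.00143)² × 15.91 = 3.25×10^-5 W

3.25×10^-5 W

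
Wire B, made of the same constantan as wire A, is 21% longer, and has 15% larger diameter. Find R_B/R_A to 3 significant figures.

R ∝ L/d², so R_B/R_A = (1 + 21/100) × (1 + 15/100)⁻²
= 1.21 × 0.7561 = 0.915

0.915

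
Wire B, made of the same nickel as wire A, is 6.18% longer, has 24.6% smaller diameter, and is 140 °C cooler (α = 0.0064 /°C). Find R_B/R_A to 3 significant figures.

0.194

R ∝ ρL/d² with ρ ∝ (1+αΔT), so R_B/R_A = (1 + 6.18/100) × (1 − 24.6/100)⁻² × (1 − 0.0064×140)
= 1.062 × 1.759 × 0.104 = 0.194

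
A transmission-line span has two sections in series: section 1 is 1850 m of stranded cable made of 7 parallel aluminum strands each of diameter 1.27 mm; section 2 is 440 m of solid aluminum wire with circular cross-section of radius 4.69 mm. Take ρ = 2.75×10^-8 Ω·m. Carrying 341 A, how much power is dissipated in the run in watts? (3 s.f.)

6.88×10^5 W

Section 1: A_strand = π(6.3500e-04)² = 1.267e-06 m²; R₁ = ρL/(N·A_s) = (2.75×10^-8)(1850)/(7×1.267e-06) = 5.737 Ω
Section 2: A = πr² = π(4.6900e-03 m)² = 6.910e-05 m²
R₂ = (2.75×10^-8)(440)/(6.910e-05) = 0.1751 Ω
R = R₁ + R₂ = 5.912 Ω
P = I²R = (341)² × 5.912 = 6.88×10^5 W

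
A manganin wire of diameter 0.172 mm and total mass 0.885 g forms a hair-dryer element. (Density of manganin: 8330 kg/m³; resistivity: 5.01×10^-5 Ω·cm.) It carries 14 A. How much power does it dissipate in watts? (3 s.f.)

ρ = 5.01×10^-5 Ω·cm = 5.01×10^-7 Ω·m
A = π(d/2)² = π(8.6000e-05 m)² = 2.3235e-08 m²
L = m/(density·A) = 8.850×10^-4/(8330×2.3235e-08) = 4.572 m
R = ρL/A = (5.01×10^-7)(4.572)/(2.3235e-08) = 98.59 Ω
P = I²R = (14)² × 98.59 = 19300 W

19300 W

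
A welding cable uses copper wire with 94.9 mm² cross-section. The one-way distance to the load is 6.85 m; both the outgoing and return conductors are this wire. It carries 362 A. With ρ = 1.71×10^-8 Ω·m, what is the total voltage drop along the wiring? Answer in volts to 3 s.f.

0.894 V

A = 94.9 mm² = 9.490e-05 m²
Total conductor length (both ways) L = 2 × 6.85 = 13.7 m
R = ρL/A = (1.71×10^-8)(13.7)/(9.490e-05) = 0.002469 Ω
V = IR = 362 × 0.002469 = 0.894 V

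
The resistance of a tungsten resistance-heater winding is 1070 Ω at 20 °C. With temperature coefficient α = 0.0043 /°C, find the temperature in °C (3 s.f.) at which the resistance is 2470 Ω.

R = R₀(1 + α(T − T₀)) ⇒ T = T₀ + (R/R₀ − 1)/α
T = 20 + (2470/1070 − 1)/0.0043 = 20 + (1.308)/0.0043 = 324 °C

324 °C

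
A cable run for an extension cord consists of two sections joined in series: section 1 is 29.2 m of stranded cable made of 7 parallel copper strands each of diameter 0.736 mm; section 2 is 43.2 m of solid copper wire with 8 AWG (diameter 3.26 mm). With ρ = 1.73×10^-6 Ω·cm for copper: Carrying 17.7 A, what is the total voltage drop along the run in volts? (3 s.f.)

ρ = 1.73×10^-6 Ω·cm = 1.73×10^-8 Ω·m
Section 1: A_strand = π(3.6800e-04)² = 4.254e-07 m²; R₁ = ρL/(N·A_s) = (1.73×10^-8)(29.2)/(7×4.254e-07) = 0.1696 Ω
Section 2: A = π(3.26/2 mm)² = π(1.6300e-03 m)² = 8.347e-06 m²
R₂ = (1.73×10^-8)(43.2)/(8.347e-06) = 0.08954 Ω
R = R₁ + R₂ = 0.2592 Ω
V = IR = 17.7 × 0.2592 = 4.59 V

4.59 V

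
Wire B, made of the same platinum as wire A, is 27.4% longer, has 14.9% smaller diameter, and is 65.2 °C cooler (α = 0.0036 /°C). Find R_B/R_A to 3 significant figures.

R ∝ ρL/d² with ρ ∝ (1+αΔT), so R_B/R_A = (1 + 27.4/100) × (1 − 14.9/100)⁻² × (1 − 0.0036×65.2)
= 1.274 × 1.381 × 0.7653 = 1.35

1.35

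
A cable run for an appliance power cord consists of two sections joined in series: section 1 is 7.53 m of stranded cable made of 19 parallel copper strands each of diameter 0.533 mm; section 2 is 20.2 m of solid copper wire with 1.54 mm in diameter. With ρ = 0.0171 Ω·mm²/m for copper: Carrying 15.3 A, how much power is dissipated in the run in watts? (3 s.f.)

50.5 W

ρ = 0.0171 Ω·mm²/m = 1.71×10^-8 Ω·m
Section 1: A_strand = π(2.6650e-04)² = 2.231e-07 m²; R₁ = ρL/(N·A_s) = (1.71×10^-8)(7.53)/(19×2.231e-07) = 0.03037 Ω
Section 2: A = π(d/2)² = π(7.7000e-04 m)² = 1.863e-06 m²
R₂ = (1.71×10^-8)(20.2)/(1.863e-06) = 0.1854 Ω
R = R₁ + R₂ = 0.2158 Ω
P = I²R = (15.3)² × 0.2158 = 50.5 W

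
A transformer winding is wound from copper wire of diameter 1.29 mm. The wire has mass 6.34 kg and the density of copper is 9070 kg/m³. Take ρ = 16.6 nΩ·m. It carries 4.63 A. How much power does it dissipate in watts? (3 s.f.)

146 W

ρ = 16.6 nΩ·m = 1.66×10^-8 Ω·m
A = π(d/2)² = π(6.4500e-04 m)² = 1.3070e-06 m²
L = m/(density·A) = 6.34/(9070×1.3070e-06) = 534.8 m
R = ρL/A = (1.66×10^-8)(534.8)/(1.3070e-06) = 6.793 Ω
P = I²R = (4.63)² × 6.793 = 146 W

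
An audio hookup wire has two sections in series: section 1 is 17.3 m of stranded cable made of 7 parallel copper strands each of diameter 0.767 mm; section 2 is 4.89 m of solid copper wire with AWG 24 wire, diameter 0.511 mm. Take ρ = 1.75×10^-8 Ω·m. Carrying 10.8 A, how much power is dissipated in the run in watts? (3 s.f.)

59.6 W

Section 1: A_strand = π(3.8350e-04)² = 4.620e-07 m²; R₁ = ρL/(N·A_s) = (1.75×10^-8)(17.3)/(7×4.620e-07) = 0.09361 Ω
Section 2: A = π(0.511/2 mm)² = π(2.5550e-04 m)² = 2.051e-07 m²
R₂ = (1.75×10^-8)(4.89)/(2.051e-07) = 0.4173 Ω
R = R₁ + R₂ = 0.5109 Ω
P = I²R = (10.8)² × 0.5109 = 59.6 W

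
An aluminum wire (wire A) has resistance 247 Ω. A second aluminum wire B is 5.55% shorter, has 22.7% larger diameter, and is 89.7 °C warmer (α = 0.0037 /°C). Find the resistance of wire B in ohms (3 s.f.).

R ∝ ρL/d² with ρ ∝ (1+αΔT), so R_B/R_A = (1 − 5.55/100) × (1 + 22.7/100)⁻² × (1 + 0.0037×89.7)
= 0.9445 × 0.6642 × 1.332 = 0.8356
R_B = 0.8356 × 247 = 206 Ω

206 Ω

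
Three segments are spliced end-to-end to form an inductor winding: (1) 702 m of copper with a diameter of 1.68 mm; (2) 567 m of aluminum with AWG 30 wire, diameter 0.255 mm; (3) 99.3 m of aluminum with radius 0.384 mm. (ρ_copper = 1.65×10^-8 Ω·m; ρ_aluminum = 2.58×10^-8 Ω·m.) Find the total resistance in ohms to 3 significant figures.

297 Ω

Seg 1: A = π(d/2)² = π(8.4000e-04 m)² = 2.217e-06 m²
R_1 = (1.65×10^-8)(702)/(2.217e-06) = 5.225 Ω
Seg 2: A = π(0.255/2 mm)² = π(1.2750e-04 m)² = 5.107e-08 m²
R_2 = (2.58×10^-8)(567)/(5.107e-08) = 286.4 Ω
Seg 3: A = πr² = π(3.8400e-04 m)² = 4.632e-07 m²
R_3 = (2.58×10^-8)(99.3)/(4.632e-07) = 5.53 Ω
R_total = R_1 + R_2 + R_3 = 297 Ω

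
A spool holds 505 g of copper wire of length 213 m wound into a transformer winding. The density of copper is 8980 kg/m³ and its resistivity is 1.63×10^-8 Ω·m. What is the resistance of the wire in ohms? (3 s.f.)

A = m/(density·L) = 0.505/(8980×213) = 2.6402e-07 m²
R = ρL/A = (1.63×10^-8)(213)/(2.6402e-07) = 13.2 Ω

13.2 Ω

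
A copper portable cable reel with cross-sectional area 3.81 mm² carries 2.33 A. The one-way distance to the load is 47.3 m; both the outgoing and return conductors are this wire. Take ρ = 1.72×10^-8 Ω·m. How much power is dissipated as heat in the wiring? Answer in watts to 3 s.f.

A = 3.81 mm² = 3.810e-06 m²
Total conductor length (both ways) L = 2 × 47.3 = 94.6 m
R = ρL/A = (1.72×10^-8)(94.6)/(3.810e-06) = 0.4271 Ω
P = I²R = (2.33)² × 0.4271 = 2.32 W

2.32 W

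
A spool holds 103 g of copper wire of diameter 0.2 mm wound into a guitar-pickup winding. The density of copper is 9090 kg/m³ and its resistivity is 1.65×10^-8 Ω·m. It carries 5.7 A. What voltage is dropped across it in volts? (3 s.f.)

A = π(d/2)² = π(1.0000e-04 m)² = 3.1416e-08 m²
L = m/(density·A) = 0.103/(9090×3.1416e-08) = 360.7 m
R = ρL/A = (1.65×10^-8)(360.7)/(3.1416e-08) = 189.4 Ω
V = IR = 5.7 × 189.4 = 1080 V

1080 V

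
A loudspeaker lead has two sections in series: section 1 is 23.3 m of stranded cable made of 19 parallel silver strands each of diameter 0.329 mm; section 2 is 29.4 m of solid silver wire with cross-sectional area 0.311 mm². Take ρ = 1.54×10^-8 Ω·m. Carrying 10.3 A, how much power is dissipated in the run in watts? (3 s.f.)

178 W

Section 1: A_strand = π(1.6450e-04)² = 8.501e-08 m²; R₁ = ρL/(N·A_s) = (1.54×10^-8)(23.3)/(19×8.501e-08) = 0.2221 Ω
Section 2: A = 0.311 mm² = 3.110e-07 m²
R₂ = (1.54×10^-8)(29.4)/(3.110e-07) = 1.456 Ω
R = R₁ + R₂ = 1.678 Ω
P = I²R = (10.3)² × 1.678 = 178 W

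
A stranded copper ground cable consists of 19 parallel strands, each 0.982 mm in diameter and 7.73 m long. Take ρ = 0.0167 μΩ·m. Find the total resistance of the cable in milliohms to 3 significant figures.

8.97 mΩ

ρ = 0.0167 μΩ·m = 1.67×10^-8 Ω·m
A_strand = π(4.9100e-04 m)² = 7.574e-07 m²
R_strand = ρL/A = (1.67×10^-8)(7.73)/(7.574e-07) = 0.1704 Ω
R_total = R_strand/N = 0.1704/19 = 8.97 mΩ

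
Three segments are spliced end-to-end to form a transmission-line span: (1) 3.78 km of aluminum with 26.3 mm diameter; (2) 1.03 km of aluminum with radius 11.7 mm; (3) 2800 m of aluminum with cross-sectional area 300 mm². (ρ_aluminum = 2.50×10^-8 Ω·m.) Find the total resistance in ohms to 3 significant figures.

0.467 Ω

Seg 1: A = π(d/2)² = π(1.3150e-02 m)² = 5.433e-04 m²
R_1 = (2.50×10^-8)(3780)/(5.433e-04) = 0.174 Ω
Seg 2: A = πr² = π(1.1700e-02 m)² = 4.301e-04 m²
R_2 = (2.50×10^-8)(1030)/(4.301e-04) = 0.05988 Ω
Seg 3: A = 300 mm² = 3.000e-04 m²
R_3 = (2.50×10^-8)(2800)/(3.000e-04) = 0.2333 Ω
R_total = R_1 + R_2 + R_3 = 0.467 Ω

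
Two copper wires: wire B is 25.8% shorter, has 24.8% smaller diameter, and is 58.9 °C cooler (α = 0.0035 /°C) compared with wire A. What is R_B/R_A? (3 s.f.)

1.04

R ∝ ρL/d² with ρ ∝ (1+αΔT), so R_B/R_A = (1 − 25.8/100) × (1 − 24.8/100)⁻² × (1 − 0.0035×58.9)
= 0.742 × 1.768 × 0.7938 = 1.04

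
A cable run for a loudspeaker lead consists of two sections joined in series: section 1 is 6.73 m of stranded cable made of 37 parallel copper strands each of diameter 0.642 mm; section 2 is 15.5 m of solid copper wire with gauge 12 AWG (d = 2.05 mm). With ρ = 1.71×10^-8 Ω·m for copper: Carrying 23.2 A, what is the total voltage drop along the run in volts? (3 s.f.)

Section 1: A_strand = π(3.2100e-04)² = 3.237e-07 m²; R₁ = ρL/(N·A_s) = (1.71×10^-8)(6.73)/(37×3.237e-07) = 0.009608 Ω
Section 2: A = π(2.05/2 mm)² = π(1.0250e-03 m)² = 3.301e-06 m²
R₂ = (1.71×10^-8)(15.5)/(3.301e-06) = 0.0803 Ω
R = R₁ + R₂ = 0.08991 Ω
V = IR = 23.2 × 0.08991 = 2.09 V

2.09 V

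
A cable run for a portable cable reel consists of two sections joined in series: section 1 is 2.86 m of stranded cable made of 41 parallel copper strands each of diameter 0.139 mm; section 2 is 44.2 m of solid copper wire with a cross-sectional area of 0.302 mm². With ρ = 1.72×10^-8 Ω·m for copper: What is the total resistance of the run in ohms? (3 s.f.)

2.60 Ω

Section 1: A_strand = π(6.9500e-05)² = 1.517e-08 m²; R₁ = ρL/(N·A_s) = (1.72×10^-8)(2.86)/(41×1.517e-08) = 0.07907 Ω
Section 2: A = 0.302 mm² = 3.020e-07 m²
R₂ = (1.72×10^-8)(44.2)/(3.020e-07) = 2.517 Ω
R = R₁ + R₂ = 2.60 Ω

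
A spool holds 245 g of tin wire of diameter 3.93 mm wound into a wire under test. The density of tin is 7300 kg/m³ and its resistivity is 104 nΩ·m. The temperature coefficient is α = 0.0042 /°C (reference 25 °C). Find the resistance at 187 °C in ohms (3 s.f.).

ρ = 104 nΩ·m = 1.04×10^-7 Ω·m
A = π(d/2)² = π(1.9650e-03 m)² = 1.2130e-05 m²
L = m/(density·A) = 0.245/(7300×1.2130e-05) = 2.767 m
R = ρL/A = (1.04×10^-7)(2.767)/(1.2130e-05) = 0.02372 Ω
R(187 °C) = 0.02372 × (1 + 0.0042×162) = 0.0399 Ω

0.0399 Ω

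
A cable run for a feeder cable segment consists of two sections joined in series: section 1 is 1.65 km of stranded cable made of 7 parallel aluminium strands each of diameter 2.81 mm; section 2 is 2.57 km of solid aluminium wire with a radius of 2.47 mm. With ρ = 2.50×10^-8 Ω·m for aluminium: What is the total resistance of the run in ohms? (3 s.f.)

Section 1: A_strand = π(1.4050e-03)² = 6.202e-06 m²; R₁ = ρL/(N·A_s) = (2.50×10^-8)(1650)/(7×6.202e-06) = 0.9502 Ω
Section 2: A = πr² = π(2.4700e-03 m)² = 1.917e-05 m²
R₂ = (2.50×10^-8)(2570)/(1.917e-05) = 3.352 Ω
R = R₁ + R₂ = 4.30 Ω

4.30 Ω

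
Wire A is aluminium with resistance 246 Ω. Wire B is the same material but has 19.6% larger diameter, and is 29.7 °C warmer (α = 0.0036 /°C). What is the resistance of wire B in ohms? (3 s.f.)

190 Ω

R ∝ ρL/d² with ρ ∝ (1+αΔT), so R_B/R_A = (1 + 19.6/100)⁻² × (1 + 0.0036×29.7)
= 0.6991 × 1.107 = 0.7738
R_B = 0.7738 × 246 = 190 Ω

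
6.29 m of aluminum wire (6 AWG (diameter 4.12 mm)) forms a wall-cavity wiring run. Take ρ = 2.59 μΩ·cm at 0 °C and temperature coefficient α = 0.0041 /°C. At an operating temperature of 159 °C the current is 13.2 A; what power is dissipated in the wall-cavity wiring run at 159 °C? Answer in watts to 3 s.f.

3.52 W

ρ = 2.59 μΩ·cm = 2.59×10^-8 Ω·m
A = π(4.12/2 mm)² = π(2.0600e-03 m)² = 1.333e-05 m²
R₍0₎ = ρL/A = (2.59×10^-8)(6.29)/(1.333e-05) = 0.01222 Ω
R₍159₎ = R₍0₎(1 + αΔT) = 0.01222 × (1 + 0.0041×159) = 0.02019 Ω
P = I²R = (13.2)² × 0.02019 = 3.52 W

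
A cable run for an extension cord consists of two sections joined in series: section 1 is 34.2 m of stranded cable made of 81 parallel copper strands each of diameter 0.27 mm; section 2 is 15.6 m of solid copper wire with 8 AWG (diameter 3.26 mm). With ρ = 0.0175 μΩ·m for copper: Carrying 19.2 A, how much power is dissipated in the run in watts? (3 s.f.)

59.6 W

ρ = 0.0175 μΩ·m = 1.75×10^-8 Ω·m
Section 1: A_strand = π(1.3500e-04)² = 5.726e-08 m²; R₁ = ρL/(N·A_s) = (1.75×10^-8)(34.2)/(81×5.726e-08) = 0.1291 Ω
Section 2: A = π(3.26/2 mm)² = π(1.6300e-03 m)² = 8.347e-06 m²
R₂ = (1.75×10^-8)(15.6)/(8.347e-06) = 0.03271 Ω
R = R₁ + R₂ = 0.1618 Ω
P = I²R = (19.2)² × 0.1618 = 59.6 W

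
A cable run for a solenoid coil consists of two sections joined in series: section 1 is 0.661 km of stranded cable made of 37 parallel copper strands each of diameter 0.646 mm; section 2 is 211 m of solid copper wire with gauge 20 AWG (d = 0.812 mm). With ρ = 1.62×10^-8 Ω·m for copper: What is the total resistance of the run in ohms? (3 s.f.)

7.48 Ω

Section 1: A_strand = π(3.2300e-04)² = 3.278e-07 m²; R₁ = ρL/(N·A_s) = (1.62×10^-8)(661)/(37×3.278e-07) = 0.883 Ω
Section 2: A = π(0.812/2 mm)² = π(4.0600e-04 m)² = 5.178e-07 m²
R₂ = (1.62×10^-8)(211)/(5.178e-07) = 6.601 Ω
R = R₁ + R₂ = 7.48 Ω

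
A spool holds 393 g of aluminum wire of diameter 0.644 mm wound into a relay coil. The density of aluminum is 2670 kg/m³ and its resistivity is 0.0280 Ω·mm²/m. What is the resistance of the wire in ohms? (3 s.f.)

ρ = 0.0280 Ω·mm²/m = 2.80×10^-8 Ω·m
A = π(d/2)² = π(3.2200e-04 m)² = 3.2573e-07 m²
L = m/(density·A) = 0.393/(2670×3.2573e-07) = 451.9 m
R = ρL/A = (2.80×10^-8)(451.9)/(3.2573e-07) = 38.8 Ω

38.8 Ω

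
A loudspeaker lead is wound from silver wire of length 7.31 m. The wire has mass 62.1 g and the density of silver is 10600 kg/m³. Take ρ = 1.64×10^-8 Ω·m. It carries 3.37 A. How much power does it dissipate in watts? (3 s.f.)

1.70 W

A = m/(density·L) = 0.0621/(10600×7.31) = 8.0144e-07 m²
R = ρL/A = (1.64×10^-8)(7.31)/(8.0144e-07) = 0.1496 Ω
P = I²R = (3.37)² × 0.1496 = 1.70 W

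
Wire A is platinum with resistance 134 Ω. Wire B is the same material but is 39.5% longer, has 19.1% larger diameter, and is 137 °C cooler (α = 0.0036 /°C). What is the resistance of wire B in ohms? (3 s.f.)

R ∝ ρL/d² with ρ ∝ (1+αΔT), so R_B/R_A = (1 + 39.5/100) × (1 + 19.1/100)⁻² × (1 − 0.0036×137)
= 1.395 × 0.705 × 0.5068 = 0.4984
R_B = 0.4984 × 134 = 66.8 Ω

66.8 Ω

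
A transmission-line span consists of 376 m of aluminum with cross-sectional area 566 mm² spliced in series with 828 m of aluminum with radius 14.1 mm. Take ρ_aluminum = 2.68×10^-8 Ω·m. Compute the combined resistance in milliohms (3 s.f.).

Segment 1: A = 566 mm² = 5.660e-04 m²
R₁ = ρL/A = (2.68×10^-8)(376)/(5.660e-04) = 0.0178 Ω
Segment 2: A = πr² = π(1.4100e-02 m)² = 6.246e-04 m²
R₂ = (2.68×10^-8)(828)/(6.246e-04) = 0.03553 Ω
R = R₁ + R₂ = 53.3 mΩ

53.3 mΩ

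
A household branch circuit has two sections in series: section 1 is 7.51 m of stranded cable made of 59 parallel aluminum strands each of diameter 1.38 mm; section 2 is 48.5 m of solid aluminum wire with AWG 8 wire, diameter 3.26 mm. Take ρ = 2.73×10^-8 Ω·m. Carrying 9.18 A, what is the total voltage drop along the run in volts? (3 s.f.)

Section 1: A_strand = π(6.9000e-04)² = 1.496e-06 m²; R₁ = ρL/(N·A_s) = (2.73×10^-8)(7.51)/(59×1.496e-06) = 0.002323 Ω
Section 2: A = π(3.26/2 mm)² = π(1.6300e-03 m)² = 8.347e-06 m²
R₂ = (2.73×10^-8)(48.5)/(8.347e-06) = 0.1586 Ω
R = R₁ + R₂ = 0.161 Ω
V = IR = 9.18 × 0.161 = 1.48 V

1.48 V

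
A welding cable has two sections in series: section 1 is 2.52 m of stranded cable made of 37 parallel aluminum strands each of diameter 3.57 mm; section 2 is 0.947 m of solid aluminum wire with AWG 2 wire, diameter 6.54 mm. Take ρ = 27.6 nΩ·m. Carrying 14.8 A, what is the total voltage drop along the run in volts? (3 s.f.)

0.0143 V

ρ = 27.6 nΩ·m = 2.76×10^-8 Ω·m
Section 1: A_strand = π(1.7850e-03)² = 1.001e-05 m²; R₁ = ρL/(N·A_s) = (2.76×10^-8)(2.52)/(37×1.001e-05) = 1.878×10^-4 Ω
Section 2: A = π(6.54/2 mm)² = π(3.2700e-03 m)² = 3.359e-05 m²
R₂ = (2.76×10^-8)(0.947)/(3.359e-05) = 7.781×10^-4 Ω
R = R₁ + R₂ = 9.659×10^-4 Ω
V = IR = 14.8 × 9.659×10^-4 = 0.0143 V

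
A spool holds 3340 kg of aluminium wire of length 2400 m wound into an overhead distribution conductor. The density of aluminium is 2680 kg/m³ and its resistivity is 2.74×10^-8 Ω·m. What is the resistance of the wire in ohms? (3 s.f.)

A = m/(density·L) = 3340/(2680×2400) = 5.1928e-04 m²
R = ρL/A = (2.74×10^-8)(2400)/(5.1928e-04) = 0.127 Ω

0.127 Ω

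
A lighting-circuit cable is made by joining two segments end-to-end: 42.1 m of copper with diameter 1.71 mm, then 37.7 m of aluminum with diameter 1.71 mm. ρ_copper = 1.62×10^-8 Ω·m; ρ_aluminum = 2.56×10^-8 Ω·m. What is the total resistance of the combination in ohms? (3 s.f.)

Segment 1: A = π(d/2)² = π(8.5500e-04 m)² = 2.297e-06 m²
R₁ = ρL/A = (1.62×10^-8)(42.1)/(2.297e-06) = 0.297 Ω
R₂ = (2.56×10^-8)(37.7)/(2.297e-06) = 0.4202 Ω
R = R₁ + R₂ = 0.717 Ω

0.717 Ω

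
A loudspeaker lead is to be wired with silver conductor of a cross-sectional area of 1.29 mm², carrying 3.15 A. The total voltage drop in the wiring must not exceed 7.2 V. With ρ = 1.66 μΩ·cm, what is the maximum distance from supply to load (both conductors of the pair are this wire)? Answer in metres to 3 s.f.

88.8 m

ρ = 1.66 μΩ·cm = 1.66×10^-8 Ω·m
A = 1.29 mm² = 1.290e-06 m²
L_max = V_max·A/(2·ρI) = (7.2)(1.290e-06)/(2×1.66×10^-8×3.15) = 88.8 m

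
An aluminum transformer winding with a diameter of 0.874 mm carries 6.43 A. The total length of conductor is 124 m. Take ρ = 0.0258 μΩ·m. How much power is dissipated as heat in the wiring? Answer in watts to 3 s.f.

ρ = 0.0258 μΩ·m = 2.58×10^-8 Ω·m
A = π(d/2)² = π(4.3700e-04 m)² = 5.999e-07 m²
R = ρL/A = (2.58×10^-8)(124)/(5.999e-07) = 5.332 Ω
P = I²R = (6.43)² × 5.332 = 220 W

220 W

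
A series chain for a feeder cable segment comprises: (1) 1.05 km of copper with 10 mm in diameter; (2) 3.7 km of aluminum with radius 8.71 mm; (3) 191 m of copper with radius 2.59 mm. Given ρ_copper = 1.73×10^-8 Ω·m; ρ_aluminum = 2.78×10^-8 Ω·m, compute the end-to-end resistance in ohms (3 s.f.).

0.820 Ω

Seg 1: A = π(d/2)² = π(5.0000e-03 m)² = 7.854e-05 m²
R_1 = (1.73×10^-8)(1050)/(7.854e-05) = 0.2313 Ω
Seg 2: A = πr² = π(8.7100e-03 m)² = 2.383e-04 m²
R_2 = (2.78×10^-8)(3700)/(2.383e-04) = 0.4316 Ω
Seg 3: A = πr² = π(2.5900e-03 m)² = 2.107e-05 m²
R_3 = (1.73×10^-8)(191)/(2.107e-05) = 0.1568 Ω
R_total = R_1 + R_2 + R_3 = 0.820 Ω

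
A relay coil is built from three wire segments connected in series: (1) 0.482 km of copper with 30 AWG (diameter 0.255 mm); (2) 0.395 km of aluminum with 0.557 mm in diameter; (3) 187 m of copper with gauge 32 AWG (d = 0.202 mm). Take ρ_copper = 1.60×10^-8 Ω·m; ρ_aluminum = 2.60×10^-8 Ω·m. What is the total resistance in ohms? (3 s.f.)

287 Ω

Seg 1: A = π(0.255/2 mm)² = π(1.2750e-04 m)² = 5.107e-08 m²
R_1 = (1.60×10^-8)(482)/(5.107e-08) = 151 Ω
Seg 2: A = π(d/2)² = π(2.7850e-04 m)² = 2.437e-07 m²
R_2 = (2.60×10^-8)(395)/(2.437e-07) = 42.15 Ω
Seg 3: A = π(0.202/2 mm)² = π(1.0100e-04 m)² = 3.205e-08 m²
R_3 = (1.60×10^-8)(187)/(3.205e-08) = 93.36 Ω
R_total = R_1 + R_2 + R_3 = 287 Ω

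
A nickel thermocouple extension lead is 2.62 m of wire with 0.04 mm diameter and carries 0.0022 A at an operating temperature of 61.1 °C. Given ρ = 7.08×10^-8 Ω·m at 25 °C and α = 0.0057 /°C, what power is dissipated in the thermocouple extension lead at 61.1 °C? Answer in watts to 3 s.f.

8.61×10^-4 W

A = π(d/2)² = π(2.0000e-05 m)² = 1.257e-09 m²
R₍25₎ = ρL/A = (7.08×10^-8)(2.62)/(1.257e-09) = 147.6 Ω
R₍61.1₎ = R₍25₎(1 + αΔT) = 147.6 × (1 + 0.0057×36.1) = 178 Ω
P = I²R = (0.0022)² × 178 = 8.61×10^-4 W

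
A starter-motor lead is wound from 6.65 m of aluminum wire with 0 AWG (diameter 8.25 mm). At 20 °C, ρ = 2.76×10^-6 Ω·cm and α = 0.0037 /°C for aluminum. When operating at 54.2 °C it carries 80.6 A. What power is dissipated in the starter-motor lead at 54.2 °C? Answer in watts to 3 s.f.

25.1 W

ρ = 2.76×10^-6 Ω·cm = 2.76×10^-8 Ω·m
A = π(8.25/2 mm)² = π(4.1250e-03 m)² = 5.346e-05 m²
R₍20₎ = ρL/A = (2.76×10^-8)(6.65)/(5.346e-05) = 0.003433 Ω
R₍54.2₎ = R₍20₎(1 + αΔT) = 0.003433 × (1 + 0.0037×34.2) = 0.003868 Ω
P = I²R = (80.6)² × 0.003868 = 25.1 W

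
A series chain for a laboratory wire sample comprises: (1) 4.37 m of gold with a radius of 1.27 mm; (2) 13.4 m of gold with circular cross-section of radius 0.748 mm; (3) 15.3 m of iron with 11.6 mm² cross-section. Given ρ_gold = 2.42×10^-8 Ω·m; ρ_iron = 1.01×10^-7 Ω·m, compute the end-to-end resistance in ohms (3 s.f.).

Seg 1: A = πr² = π(1.2700e-03 m)² = 5.067e-06 m²
R_1 = (2.42×10^-8)(4.37)/(5.067e-06) = 0.02087 Ω
Seg 2: A = πr² = π(7.4800e-04 m)² = 1.758e-06 m²
R_2 = (2.42×10^-8)(13.4)/(1.758e-06) = 0.1845 Ω
Seg 3: A = 11.6 mm² = 1.160e-05 m²
R_3 = (1.01×10^-7)(15.3)/(1.160e-05) = 0.1332 Ω
R_total = R_1 + R_2 + R_3 = 0.339 Ω

0.339 Ω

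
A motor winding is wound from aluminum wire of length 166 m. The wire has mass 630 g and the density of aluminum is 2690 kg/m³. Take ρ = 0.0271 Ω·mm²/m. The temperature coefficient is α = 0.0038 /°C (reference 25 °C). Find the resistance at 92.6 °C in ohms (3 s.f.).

ρ = 0.0271 Ω·mm²/m = 2.71×10^-8 Ω·m
A = m/(density·L) = 0.63/(2690×166) = 1.4108e-06 m²
R = ρL/A = (2.71×10^-8)(166)/(1.4108e-06) = 3.189 Ω
R(92.6 °C) = 3.189 × (1 + 0.0038×67.6) = 4.01 Ω

4.01 Ω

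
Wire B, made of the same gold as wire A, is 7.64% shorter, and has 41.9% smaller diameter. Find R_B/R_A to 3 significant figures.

R ∝ L/d², so R_B/R_A = (1 − 7.64/100) × (1 − 41.9/100)⁻²
= 0.9236 × 2.962 = 2.74

2.74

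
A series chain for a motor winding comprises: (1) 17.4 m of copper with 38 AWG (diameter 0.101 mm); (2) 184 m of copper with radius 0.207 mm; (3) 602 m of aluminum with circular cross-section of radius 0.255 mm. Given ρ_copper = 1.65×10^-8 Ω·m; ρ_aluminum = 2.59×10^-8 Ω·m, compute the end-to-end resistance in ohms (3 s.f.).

Seg 1: A = π(0.101/2 mm)² = π(5.0500e-05 m)² = 8.012e-09 m²
R_1 = (1.65×10^-8)(17.4)/(8.012e-09) = 35.83 Ω
Seg 2: A = πr² = π(2.0700e-04 m)² = 1.346e-07 m²
R_2 = (1.65×10^-8)(184)/(1.346e-07) = 22.55 Ω
Seg 3: A = πr² = π(2.5500e-04 m)² = 2.043e-07 m²
R_3 = (2.59×10^-8)(602)/(2.043e-07) = 76.32 Ω
R_total = R_1 + R_2 + R_3 = 135 Ω

135 Ω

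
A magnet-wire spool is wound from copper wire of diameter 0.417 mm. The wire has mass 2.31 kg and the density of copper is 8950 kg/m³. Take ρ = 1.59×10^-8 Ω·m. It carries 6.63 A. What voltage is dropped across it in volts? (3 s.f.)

A = π(d/2)² = π(2.0850e-04 m)² = 1.3657e-07 m²
L = m/(density·A) = 2.31/(8950×1.3657e-07) = 1890 m
R = ρL/A = (1.59×10^-8)(1890)/(1.3657e-07) = 220 Ω
V = IR = 6.63 × 220 = 1460 V

1460 V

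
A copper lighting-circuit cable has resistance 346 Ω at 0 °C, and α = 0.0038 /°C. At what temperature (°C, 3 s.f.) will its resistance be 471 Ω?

95.1 °C

R = R₀(1 + α(T − T₀)) ⇒ T = T₀ + (R/R₀ − 1)/α
T = 0 + (471/346 − 1)/0.0038 = 0 + (0.3613)/0.0038 = 95.1 °C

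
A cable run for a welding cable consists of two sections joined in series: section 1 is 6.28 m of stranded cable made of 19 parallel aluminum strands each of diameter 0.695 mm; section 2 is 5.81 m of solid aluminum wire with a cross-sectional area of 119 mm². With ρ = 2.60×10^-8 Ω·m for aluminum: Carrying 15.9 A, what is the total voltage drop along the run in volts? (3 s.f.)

0.380 V

Section 1: A_strand = π(3.4750e-04)² = 3.794e-07 m²; R₁ = ρL/(N·A_s) = (2.60×10^-8)(6.28)/(19×3.794e-07) = 0.02265 Ω
Section 2: A = 119 mm² = 1.190e-04 m²
R₂ = (2.60×10^-8)(5.81)/(1.190e-04) = 0.001269 Ω
R = R₁ + R₂ = 0.02392 Ω
V = IR = 15.9 × 0.02392 = 0.380 V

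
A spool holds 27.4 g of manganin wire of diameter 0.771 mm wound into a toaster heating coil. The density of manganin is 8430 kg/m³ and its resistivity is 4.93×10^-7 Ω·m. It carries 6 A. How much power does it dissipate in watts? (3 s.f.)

A = π(d/2)² = π(3.8550e-04 m)² = 4.6687e-07 m²
L = m/(density·A) = 0.0274/(8430×4.6687e-07) = 6.962 m
R = ρL/A = (4.93×10^-7)(6.962)/(4.6687e-07) = 7.351 Ω
P = I²R = (6)² × 7.351 = 265 W

265 W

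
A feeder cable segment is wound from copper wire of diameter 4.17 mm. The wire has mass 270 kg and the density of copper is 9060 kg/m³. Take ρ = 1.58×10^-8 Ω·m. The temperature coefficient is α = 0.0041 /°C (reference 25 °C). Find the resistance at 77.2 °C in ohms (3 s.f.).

A = π(d/2)² = π(2.0850e-03 m)² = 1.3657e-05 m²
L = m/(density·A) = 270/(9060×1.3657e-05) = 2182 m
R = ρL/A = (1.58×10^-8)(2182)/(1.3657e-05) = 2.524 Ω
R(77.2 °C) = 2.524 × (1 + 0.0041×52.2) = 3.06 Ω

3.06 Ω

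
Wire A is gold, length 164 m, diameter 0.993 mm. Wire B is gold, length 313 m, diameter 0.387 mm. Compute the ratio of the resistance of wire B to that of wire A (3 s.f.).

R ∝ ρL/d², so R_B/R_A = (L_B/L_A) × (d_A/d_B)²
= (313/164) × (0.993/0.387)² = 12.6

12.6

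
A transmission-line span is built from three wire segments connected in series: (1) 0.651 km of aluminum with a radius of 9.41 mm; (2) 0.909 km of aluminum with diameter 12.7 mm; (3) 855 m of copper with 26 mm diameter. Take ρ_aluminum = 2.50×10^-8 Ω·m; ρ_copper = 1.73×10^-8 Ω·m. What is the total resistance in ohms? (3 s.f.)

Seg 1: A = πr² = π(9.4100e-03 m)² = 2.782e-04 m²
R_1 = (2.50×10^-8)(651)/(2.782e-04) = 0.0585 Ω
Seg 2: A = π(d/2)² = π(6.3500e-03 m)² = 1.267e-04 m²
R_2 = (2.50×10^-8)(909)/(1.267e-04) = 0.1794 Ω
Seg 3: A = π(d/2)² = π(1.3000e-02 m)² = 5.309e-04 m²
R_3 = (1.73×10^-8)(855)/(5.309e-04) = 0.02786 Ω
R_total = R_1 + R_2 + R_3 = 0.266 Ω

0.266 Ω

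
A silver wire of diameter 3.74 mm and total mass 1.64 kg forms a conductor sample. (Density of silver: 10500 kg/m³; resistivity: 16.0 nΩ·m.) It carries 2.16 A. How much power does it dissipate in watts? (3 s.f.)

ρ = 16.0 nΩ·m = 1.60×10^-8 Ω·m
A = π(d/2)² = π(1.8700e-03 m)² = 1.0986e-05 m²
L = m/(density·A) = 1.64/(10500×1.0986e-05) = 14.22 m
R = ρL/A = (1.60×10^-8)(14.22)/(1.0986e-05) = 0.02071 Ω
P = I²R = (2.16)² × 0.02071 = 0.0966 W

0.0966 W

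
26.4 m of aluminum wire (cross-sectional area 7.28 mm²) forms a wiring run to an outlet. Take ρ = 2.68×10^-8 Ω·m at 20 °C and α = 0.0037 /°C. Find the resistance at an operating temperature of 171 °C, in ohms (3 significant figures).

A = 7.28 mm² = 7.280e-06 m²
R₍20°C₎ = ρL/A = (2.68×10^-8)(26.4)/(7.280e-06) = 0.09719 Ω
R = R₀(1 + αΔT) = 0.09719(1 + 0.0037×151) = 0.151 Ω

0.151 Ω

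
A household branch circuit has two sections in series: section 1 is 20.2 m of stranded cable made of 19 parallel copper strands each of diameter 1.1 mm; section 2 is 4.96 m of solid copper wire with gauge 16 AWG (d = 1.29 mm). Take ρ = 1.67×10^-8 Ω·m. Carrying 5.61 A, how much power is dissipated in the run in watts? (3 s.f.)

Section 1: A_strand = π(5.5000e-04)² = 9.503e-07 m²; R₁ = ρL/(N·A_s) = (1.67×10^-8)(20.2)/(19×9.503e-07) = 0.01868 Ω
Section 2: A = π(1.29/2 mm)² = π(6.4500e-04 m)² = 1.307e-06 m²
R₂ = (1.67×10^-8)(4.96)/(1.307e-06) = 0.06338 Ω
R = R₁ + R₂ = 0.08206 Ω
P = I²R = (5.61)² × 0.08206 = 2.58 W

2.58 W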